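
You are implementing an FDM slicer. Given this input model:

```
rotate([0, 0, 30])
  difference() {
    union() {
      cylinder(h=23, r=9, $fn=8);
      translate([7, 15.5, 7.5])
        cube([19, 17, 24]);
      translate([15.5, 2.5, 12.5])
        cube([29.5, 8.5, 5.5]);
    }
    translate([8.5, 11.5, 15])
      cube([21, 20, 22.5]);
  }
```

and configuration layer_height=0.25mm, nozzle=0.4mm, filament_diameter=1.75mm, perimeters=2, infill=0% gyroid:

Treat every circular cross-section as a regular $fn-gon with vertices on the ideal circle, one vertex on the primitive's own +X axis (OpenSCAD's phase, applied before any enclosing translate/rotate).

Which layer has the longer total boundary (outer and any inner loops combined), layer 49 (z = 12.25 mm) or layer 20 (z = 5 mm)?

layer 49 (z = 12.25 mm)

Layer 49 (z = 12.25): the cylinder: section is a regular 8-gon, circumradius r=9 (perimeter = 2·8·9.000·sin(180°/8) = 55.11 mm); the cube at (7, 15.5) is present — its section is the full 19×17 rectangle (perimeter 72.00 mm); the cube at (15.5, 2.5) is not intersected at this z (z outside [12.5, 18]); Taking the union: the 2 present regions are separate (no shared area or edge), so areas and boundary lengths simply add and each stays a separate island — boundary = 127.11 mm; the cube at (8.5, 11.5) is not intersected at this z (z outside [15, 37.5]); Subtracting the remaining from the first: none of the subtracted shapes is present at this height, so the result so far is unchanged — boundary = 127.11 mm; (whole slice rotated 30° about Z — lengths, areas and connectivity unchanged). So its perimeter = 127.11 mm. Layer 20 (z = 5): the cylinder: section is a regular 8-gon, circumradius r=9 (perimeter = 2·8·9.000·sin(180°/8) = 55.11 mm); the cube at (7, 15.5) is absent (z outside [7.5, 31.5]); the cube at (15.5, 2.5) is absent (z outside [12.5, 18]); Combining (union): only the r=9 cylinder is present, so the union is just that shape — boundary = 55.11 mm; the cube at (8.5, 11.5) is absent (z outside [15, 37.5]); Taking the first minus the rest: none of the subtracted shapes is present at this height, so the result so far is unchanged — boundary = 55.11 mm; (whole slice rotated 30° about Z — lengths, areas and connectivity unchanged). So its perimeter = 55.11 mm. Layer 49 is larger (127.11 vs 55.11 mm).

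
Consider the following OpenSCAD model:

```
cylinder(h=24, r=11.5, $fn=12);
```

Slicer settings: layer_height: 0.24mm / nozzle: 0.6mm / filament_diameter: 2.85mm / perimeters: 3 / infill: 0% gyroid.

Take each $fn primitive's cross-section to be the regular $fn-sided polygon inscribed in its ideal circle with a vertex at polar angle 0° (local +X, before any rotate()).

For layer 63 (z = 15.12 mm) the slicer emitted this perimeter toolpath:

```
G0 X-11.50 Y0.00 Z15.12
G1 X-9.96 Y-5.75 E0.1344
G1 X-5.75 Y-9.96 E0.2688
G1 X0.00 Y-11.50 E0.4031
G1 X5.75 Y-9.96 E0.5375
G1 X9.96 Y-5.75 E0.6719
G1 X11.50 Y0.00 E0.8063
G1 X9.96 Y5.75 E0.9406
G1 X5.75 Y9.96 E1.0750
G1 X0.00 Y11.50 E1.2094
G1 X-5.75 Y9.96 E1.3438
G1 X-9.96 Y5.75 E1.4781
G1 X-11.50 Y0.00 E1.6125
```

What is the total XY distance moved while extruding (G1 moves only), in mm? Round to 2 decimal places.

71.44 mm

Sum the Euclidean lengths of each G1 segment: total = 71.44 mm.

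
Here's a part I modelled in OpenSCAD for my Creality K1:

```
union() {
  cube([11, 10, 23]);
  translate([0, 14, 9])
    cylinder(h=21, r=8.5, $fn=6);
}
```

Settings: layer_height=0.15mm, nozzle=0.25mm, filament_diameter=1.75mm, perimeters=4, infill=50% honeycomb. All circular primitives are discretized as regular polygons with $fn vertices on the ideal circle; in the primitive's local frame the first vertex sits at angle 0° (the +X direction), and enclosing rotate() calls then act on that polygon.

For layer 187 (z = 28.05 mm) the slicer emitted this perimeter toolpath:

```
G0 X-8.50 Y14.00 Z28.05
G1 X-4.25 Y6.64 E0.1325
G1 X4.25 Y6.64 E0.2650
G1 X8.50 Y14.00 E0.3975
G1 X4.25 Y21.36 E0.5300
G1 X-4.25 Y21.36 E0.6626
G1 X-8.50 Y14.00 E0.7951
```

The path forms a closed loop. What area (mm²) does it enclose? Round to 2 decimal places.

187.68 mm²

Apply the shoelace formula to the sequence of (X, Y) vertices; enclosed area = 187.68 mm².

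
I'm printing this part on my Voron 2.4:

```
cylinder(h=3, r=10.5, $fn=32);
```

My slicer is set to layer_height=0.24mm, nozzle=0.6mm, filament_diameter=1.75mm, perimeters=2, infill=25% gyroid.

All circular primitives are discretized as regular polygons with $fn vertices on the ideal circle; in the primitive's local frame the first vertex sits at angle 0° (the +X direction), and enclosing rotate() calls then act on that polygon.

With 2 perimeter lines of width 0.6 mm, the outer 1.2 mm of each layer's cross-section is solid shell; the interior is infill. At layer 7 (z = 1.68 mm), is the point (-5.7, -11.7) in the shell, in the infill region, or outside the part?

At z = 1.68 mm: the cylinder: section is a regular 32-gon, circumradius r=10.5. Overall, the cross-section is a single solid region. The nearest boundary edge runs (-5.83, -8.73)→(-4.02, -9.70); distance from the point to it = 2.56 mm. The point is not inside any of the regions above, so it lies outside the cross-section (2.56 mm from the nearest boundary).

outside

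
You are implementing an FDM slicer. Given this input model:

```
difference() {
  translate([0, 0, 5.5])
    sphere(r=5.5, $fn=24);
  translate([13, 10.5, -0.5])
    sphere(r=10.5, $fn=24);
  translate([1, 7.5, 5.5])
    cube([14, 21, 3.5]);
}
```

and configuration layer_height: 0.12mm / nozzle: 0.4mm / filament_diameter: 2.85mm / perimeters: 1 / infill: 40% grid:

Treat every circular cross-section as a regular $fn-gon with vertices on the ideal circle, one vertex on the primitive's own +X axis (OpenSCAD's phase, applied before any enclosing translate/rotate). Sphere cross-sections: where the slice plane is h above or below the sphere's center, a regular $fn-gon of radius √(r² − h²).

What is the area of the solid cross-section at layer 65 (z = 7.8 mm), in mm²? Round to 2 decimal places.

77.52 mm²

At z = 7.8 mm: the sphere: section is a regular 24-gon, circumradius = √(r²−h²) = √(5.5²−2.3²) = 4.996 (area = (24/2)·4.996²·sin(360°/24) = 77.52 mm²); the sphere at (13, 10.5): section is a regular 24-gon, circumradius = √(r²−h²) = √(10.5²−8.3²) = 6.431 (area = (24/2)·6.431²·sin(360°/24) = 128.46 mm²); the cube at (1, 7.5) (footprint 14×21) is included at this height (area 294.00 mm²); Subtracting the remaining from the first: starting from the r=5.5 sphere (77.52 mm²), the r=10.5 sphere at (13, 10.5) misses the remaining region (no effect); the 14×21 cube at (1, 7.5) misses the remaining region (no effect) — area = 77.52 mm². Overall, the cross-section is a single solid region. Net area = 77.52 mm².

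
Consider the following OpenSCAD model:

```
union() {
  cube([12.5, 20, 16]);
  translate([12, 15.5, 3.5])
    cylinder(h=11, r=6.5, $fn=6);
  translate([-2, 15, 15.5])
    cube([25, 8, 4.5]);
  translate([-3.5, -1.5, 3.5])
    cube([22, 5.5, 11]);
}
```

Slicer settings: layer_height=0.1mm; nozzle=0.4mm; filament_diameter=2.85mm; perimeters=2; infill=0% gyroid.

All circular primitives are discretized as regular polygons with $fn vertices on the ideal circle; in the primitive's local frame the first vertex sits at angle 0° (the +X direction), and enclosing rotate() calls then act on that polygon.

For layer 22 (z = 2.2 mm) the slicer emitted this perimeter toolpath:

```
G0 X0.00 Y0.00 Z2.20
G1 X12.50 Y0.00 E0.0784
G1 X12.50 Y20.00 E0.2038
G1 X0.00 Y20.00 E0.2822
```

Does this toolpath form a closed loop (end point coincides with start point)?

Start point (G0): (0.00, 0.00). End point (last G1): the path does not return to the start — open.

no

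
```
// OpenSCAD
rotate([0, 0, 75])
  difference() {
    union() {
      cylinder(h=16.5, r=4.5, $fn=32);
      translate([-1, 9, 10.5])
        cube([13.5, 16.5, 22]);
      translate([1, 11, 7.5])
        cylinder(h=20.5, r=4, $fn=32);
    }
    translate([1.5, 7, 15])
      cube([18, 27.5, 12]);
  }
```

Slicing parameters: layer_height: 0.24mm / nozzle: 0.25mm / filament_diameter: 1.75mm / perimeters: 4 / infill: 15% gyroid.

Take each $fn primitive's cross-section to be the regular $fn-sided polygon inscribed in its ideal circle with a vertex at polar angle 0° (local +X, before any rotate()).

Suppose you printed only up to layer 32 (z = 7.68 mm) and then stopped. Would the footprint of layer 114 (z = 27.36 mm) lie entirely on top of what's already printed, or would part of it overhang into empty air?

part overhangs

Compare the two slices. At z = 7.68: the r=4.5 cylinder contributes a regular 32-gon of circumradius 4.5 (area = (32/2)·4.500²·sin(360°/32) = 63.21 mm²); the cube at (-1, 9) does not reach this height (z outside [10.5, 32.5]); the r=4 cylinder at (1, 11) gives a regular 32-gon of circumradius 4 (constant along its height) (area = (32/2)·4.000²·sin(360°/32) = 49.94 mm²); Merging all regions: the 2 present regions are separate (no shared area or edge), so areas and boundary lengths simply add and each stays a separate island — area = 113.15 mm²; the cube at (1.5, 7) is not intersected at this z (z outside [15, 27]); After the difference (first − rest): none of the subtracted shapes is present at this height, so the result so far is unchanged — area = 113.15 mm²; (rotated 75° about Z; rotation is an isometry so areas/perimeters/island counts are preserved). At z = 27.36: the cylinder is not intersected at this z (z outside [0, 16.5]); the cube at (-1, 9) is present — its section is the full 13.5×16.5 rectangle (area 222.75 mm²); the r=4 cylinder at (1, 11) contributes a regular 32-gon of circumradius 4 (area = (32/2)·4.000²·sin(360°/32) = 49.94 mm²); Merging all regions: the regions partially overlap — summed areas 272.69 mm² minus the doubly-counted overlap 31.74 mm² gives 240.96 mm² — area = 240.96 mm²; the cube at (1.5, 7) is absent (z outside [15, 27]); Subtracting the remaining from the first: none of the subtracted shapes is present at this height, so that combined region is unchanged — area = 240.96 mm²; (rotated 75° about Z; rotation is an isometry so areas/perimeters/island counts are preserved). Checking containment: at z = 27.36 the cross-section extends beyond the z = 7.68 cross-section by about 191.01 mm².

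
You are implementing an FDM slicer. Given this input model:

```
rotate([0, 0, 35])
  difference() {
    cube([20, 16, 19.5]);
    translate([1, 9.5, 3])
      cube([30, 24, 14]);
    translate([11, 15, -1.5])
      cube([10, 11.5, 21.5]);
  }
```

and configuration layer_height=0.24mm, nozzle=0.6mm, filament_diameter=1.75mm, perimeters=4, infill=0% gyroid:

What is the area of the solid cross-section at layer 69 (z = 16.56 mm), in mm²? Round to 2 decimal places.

At z = 16.56 mm: the 20×16 cube contributes its full rectangle (area 320.00 mm²); the cube at (1, 9.5) is present — its section is the full 30×24 rectangle (area 720.00 mm²); the cube at (11, 15) (footprint 10×11.5) is included at this height (area 115.00 mm²); Subtracting the remaining from the first: starting from the 20×16 cube (320.00 mm²), the 30×24 cube at (1, 9.5) partially overlaps it — only the 123.50 mm² overlap (of its 720.00 mm²) is removed, clipping the outline; the 10×11.5 cube at (11, 15) misses the remaining region (no effect) — area = 196.50 mm²; (whole slice rotated 35° about Z — lengths, areas and connectivity unchanged). Overall, the cross-section is a single solid region. Net area = 196.50 mm².

196.50 mm²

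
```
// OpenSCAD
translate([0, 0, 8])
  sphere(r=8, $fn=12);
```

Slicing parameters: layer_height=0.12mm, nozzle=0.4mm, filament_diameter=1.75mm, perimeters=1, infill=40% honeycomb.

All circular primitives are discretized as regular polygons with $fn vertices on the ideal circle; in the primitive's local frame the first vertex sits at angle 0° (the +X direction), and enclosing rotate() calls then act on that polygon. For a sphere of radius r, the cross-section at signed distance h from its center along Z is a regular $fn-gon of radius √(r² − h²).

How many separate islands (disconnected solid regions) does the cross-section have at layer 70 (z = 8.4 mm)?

At z = 8.4 mm: the r=8 sphere contributes a regular 12-gon of circumradius √(8²−0.4²) = 7.990. Overall, the cross-section is a single solid region. Island count = 1.

1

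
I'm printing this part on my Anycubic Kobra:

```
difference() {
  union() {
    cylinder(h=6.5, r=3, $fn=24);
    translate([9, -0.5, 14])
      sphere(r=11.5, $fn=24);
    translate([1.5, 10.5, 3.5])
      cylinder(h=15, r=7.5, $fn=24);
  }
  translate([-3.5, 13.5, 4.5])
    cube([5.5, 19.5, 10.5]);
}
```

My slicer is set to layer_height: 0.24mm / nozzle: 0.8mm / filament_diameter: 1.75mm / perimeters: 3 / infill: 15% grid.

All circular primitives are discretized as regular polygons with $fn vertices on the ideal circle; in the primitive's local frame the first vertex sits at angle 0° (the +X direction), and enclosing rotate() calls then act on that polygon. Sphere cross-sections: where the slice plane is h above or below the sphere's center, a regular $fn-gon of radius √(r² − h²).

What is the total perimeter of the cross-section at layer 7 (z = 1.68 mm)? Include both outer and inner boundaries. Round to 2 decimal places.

At z = 1.68 mm: the r=3 cylinder contributes a regular 24-gon of circumradius 3 (perimeter = 2·24·3.000·sin(180°/24) = 18.80 mm); the sphere at (9, -0.5) is absent (|z−center|=12.320 > r=11.5); the cylinder at (1.5, 10.5) is not intersected at this z (z outside [3.5, 18.5]); Taking the union: only the r=3 cylinder is present, so the union is just that shape — boundary = 18.80 mm; the cube at (-3.5, 13.5) does not reach this height (z outside [4.5, 15]); Subtracting the remaining from the first: none of the subtracted shapes is present at this height, so that combined region is unchanged — boundary = 18.80 mm. Overall, the cross-section is a single solid region. Total boundary length (outer) = 18.80 mm.

18.80 mm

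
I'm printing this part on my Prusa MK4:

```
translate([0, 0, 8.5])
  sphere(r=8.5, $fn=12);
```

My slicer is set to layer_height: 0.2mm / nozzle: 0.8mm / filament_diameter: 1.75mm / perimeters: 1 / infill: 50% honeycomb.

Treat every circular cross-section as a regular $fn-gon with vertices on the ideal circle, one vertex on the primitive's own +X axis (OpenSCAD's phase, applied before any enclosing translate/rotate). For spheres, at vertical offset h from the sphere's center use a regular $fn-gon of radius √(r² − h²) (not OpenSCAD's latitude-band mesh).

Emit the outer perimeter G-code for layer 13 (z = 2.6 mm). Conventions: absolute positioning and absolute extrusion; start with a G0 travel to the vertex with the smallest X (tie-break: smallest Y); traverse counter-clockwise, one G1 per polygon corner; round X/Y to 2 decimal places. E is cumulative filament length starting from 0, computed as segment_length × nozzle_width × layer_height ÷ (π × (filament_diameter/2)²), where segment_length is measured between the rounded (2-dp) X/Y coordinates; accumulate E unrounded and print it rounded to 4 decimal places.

At z = 2.6 mm: the sphere: section is a regular 12-gon, circumradius = √(r²−h²) = √(8.5²−5.9²) = 6.119. The outline is a single polygon with 12 vertices. Extrusion per mm of travel: 0.8 × 0.2 / (π × 0.875²) = 0.066520. Accumulating E over each segment gives final E = 2.5288.

G0 X-6.12 Y0.00 Z2.60
G1 X-5.30 Y-3.06 E0.2107
G1 X-3.06 Y-5.30 E0.4215
G1 X0.00 Y-6.12 E0.6322
G1 X3.06 Y-5.30 E0.8429
G1 X5.30 Y-3.06 E1.0537
G1 X6.12 Y0.00 E1.2644
G1 X5.30 Y3.06 E1.4751
G1 X3.06 Y5.30 E1.6858
G1 X0.00 Y6.12 E1.8966
G1 X-3.06 Y5.30 E2.1073
G1 X-5.30 Y3.06 E2.3180
G1 X-6.12 Y0.00 E2.5288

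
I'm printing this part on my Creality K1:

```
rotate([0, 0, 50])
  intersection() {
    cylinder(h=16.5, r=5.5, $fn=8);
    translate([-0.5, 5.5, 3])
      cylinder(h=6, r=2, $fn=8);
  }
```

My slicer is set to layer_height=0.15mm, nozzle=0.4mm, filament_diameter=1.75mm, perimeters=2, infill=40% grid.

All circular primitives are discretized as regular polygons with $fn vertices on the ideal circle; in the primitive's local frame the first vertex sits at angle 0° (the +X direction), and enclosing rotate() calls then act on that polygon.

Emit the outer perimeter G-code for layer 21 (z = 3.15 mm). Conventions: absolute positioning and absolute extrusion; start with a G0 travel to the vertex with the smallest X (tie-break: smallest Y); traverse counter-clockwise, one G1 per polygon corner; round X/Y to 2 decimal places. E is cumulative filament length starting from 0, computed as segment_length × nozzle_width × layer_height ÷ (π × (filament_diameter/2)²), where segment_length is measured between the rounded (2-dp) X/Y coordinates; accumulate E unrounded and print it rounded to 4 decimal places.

At z = 3.15 mm: the r=5.5 cylinder contributes a regular 8-gon of circumradius 5.5; the r=2 cylinder at (-0.5, 5.5) contributes a regular 8-gon of circumradius 2; Keeping only the common overlap: the r=2 cylinder at (-0.5, 5.5) partially overlaps the r=5.5 cylinder; clipping to the common part keeps 4.15 mm² — 1 connected region; (rotated 50° about Z; rotation is an isometry so areas/perimeters/island counts are preserved). The outline is a single polygon with 6 vertices. Extrusion per mm of travel: 0.4 × 0.15 / (π × 0.875²) = 0.024945. Accumulating E over each segment gives final E = 0.2071.

G0 X-4.91 Y1.33 Z3.15
G1 X-4.36 Y1.16 E0.0144
G1 X-3.00 Y1.87 E0.0526
G1 X-2.54 Y3.33 E0.0908
G1 X-2.98 Y4.18 E0.1147
G1 X-4.21 Y3.54 E0.1493
G1 X-4.91 Y1.33 E0.2071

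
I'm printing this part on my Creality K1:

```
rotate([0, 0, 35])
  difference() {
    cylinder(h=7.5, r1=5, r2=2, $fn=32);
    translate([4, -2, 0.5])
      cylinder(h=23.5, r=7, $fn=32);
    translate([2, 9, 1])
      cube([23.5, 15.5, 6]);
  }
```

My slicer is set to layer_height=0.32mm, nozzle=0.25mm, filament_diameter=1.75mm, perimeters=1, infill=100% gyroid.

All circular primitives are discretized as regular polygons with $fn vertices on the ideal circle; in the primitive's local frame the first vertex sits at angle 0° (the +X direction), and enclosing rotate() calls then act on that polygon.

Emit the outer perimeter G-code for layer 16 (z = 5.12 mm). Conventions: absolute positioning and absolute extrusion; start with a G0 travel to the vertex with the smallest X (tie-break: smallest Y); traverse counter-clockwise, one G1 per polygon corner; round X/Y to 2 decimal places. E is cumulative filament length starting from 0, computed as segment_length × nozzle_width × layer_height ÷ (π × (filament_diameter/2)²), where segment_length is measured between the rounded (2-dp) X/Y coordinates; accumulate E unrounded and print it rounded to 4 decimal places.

G0 X-2.95 Y-0.06 Z5.12
G1 X-2.88 Y-0.64 E0.0194
G1 X-2.70 Y-1.19 E0.0387
G1 X-2.42 Y-1.69 E0.0577
G1 X-2.04 Y-2.13 E0.0771
G1 X-1.97 Y-2.19 E0.0801
G1 X-1.98 Y-2.16 E0.0812
G1 X-2.41 Y-0.86 E0.1267
G1 X-2.57 Y0.50 E0.1723
G1 X-2.49 Y1.58 E0.2083
G1 X-2.75 Y1.07 E0.2273
G1 X-2.91 Y0.51 E0.2467
G1 X-2.95 Y-0.06 E0.2657

At z = 5.12 mm: the cone (r1=5→r2=2) has section circumradius 2.952 here — a regular 32-gon; the cylinder at (4, -2): section is a regular 32-gon, circumradius r=7; the cube at (2, 9) is present — its section is the full 23.5×15.5 rectangle; After the difference (first − rest): starting from the cone, the r=7 cylinder at (4, -2) partially overlaps it — only the 26.04 mm² overlap (of its 152.95 mm²) is removed, clipping the outline; the 23.5×15.5 cube at (2, 9) misses the remaining region (no effect) — 1 connected region; (rotated 35° about Z; rotation is an isometry so areas/perimeters/island counts are preserved). The outline is a single polygon with 12 vertices. Extrusion per mm of travel: 0.25 × 0.32 / (π × 0.875²) = 0.033260. Accumulating E over each segment gives final E = 0.2657.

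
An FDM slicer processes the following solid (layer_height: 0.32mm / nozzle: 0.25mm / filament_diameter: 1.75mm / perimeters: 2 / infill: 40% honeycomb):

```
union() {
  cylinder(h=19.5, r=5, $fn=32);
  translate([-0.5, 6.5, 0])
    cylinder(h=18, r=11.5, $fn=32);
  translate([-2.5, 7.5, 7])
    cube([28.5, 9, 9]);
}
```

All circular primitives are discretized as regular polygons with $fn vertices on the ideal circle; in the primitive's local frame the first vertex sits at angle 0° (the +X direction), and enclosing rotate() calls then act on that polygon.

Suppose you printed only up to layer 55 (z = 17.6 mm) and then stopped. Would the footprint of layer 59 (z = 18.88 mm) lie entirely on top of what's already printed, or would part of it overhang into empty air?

entirely on top

Compare the two slices. At z = 17.6: the cylinder: section is a regular 32-gon, circumradius r=5 (area = (32/2)·5.000²·sin(360°/32) = 78.04 mm²); the cylinder at (-0.5, 6.5): section is a regular 32-gon, circumradius r=11.5 (area = (32/2)·11.500²·sin(360°/32) = 412.81 mm²); the cube at (-2.5, 7.5) is absent (z outside [7, 16]); Taking the union: the regions partially overlap — summed areas 490.85 mm² minus the doubly-counted overlap 77.98 mm² gives 412.87 mm² — area = 412.87 mm². At z = 18.88: the cylinder: section is a regular 32-gon, circumradius r=5 (area = (32/2)·5.000²·sin(360°/32) = 78.04 mm²); the cylinder at (-0.5, 6.5) does not reach this height (z outside [0, 18]); the cube at (-2.5, 7.5) does not reach this height (z outside [7, 16]); Taking the union: only the r=5 cylinder is present, so the union is just that shape — area = 78.04 mm². Checking containment: the cross-section at z = 18.88 is a subset of the cross-section at z = 17.6.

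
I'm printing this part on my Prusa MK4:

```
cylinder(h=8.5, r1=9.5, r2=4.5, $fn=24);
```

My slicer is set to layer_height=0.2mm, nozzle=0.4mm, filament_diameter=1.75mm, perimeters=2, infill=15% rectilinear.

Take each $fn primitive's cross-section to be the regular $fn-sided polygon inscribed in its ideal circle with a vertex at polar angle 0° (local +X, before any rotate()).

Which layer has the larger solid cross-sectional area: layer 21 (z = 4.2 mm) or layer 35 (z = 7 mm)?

Layer 21 (z = 4.2): the cone (r1=9.5→r2=4.5) has section circumradius 7.029 here — a regular 24-gon (area = (24/2)·7.029²·sin(360°/24) = 153.47 mm²). So its area = 153.47 mm². Layer 35 (z = 7): the cone (r1=9.5→r2=4.5) has section circumradius 5.382 here — a regular 24-gon (area = (24/2)·5.382²·sin(360°/24) = 89.97 mm²). So its area = 89.97 mm². Layer 21 is larger (153.47 vs 89.97 mm²).

layer 21 (z = 4.2 mm)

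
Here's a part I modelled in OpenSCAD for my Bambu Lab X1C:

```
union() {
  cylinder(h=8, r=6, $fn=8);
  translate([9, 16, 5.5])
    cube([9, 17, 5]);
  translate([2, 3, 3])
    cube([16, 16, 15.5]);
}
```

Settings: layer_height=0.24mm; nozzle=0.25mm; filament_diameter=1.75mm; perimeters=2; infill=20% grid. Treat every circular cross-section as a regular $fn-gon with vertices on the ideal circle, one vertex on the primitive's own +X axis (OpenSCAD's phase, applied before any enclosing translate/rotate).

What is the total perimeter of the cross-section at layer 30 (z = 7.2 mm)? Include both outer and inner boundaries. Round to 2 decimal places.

120.04 mm

At z = 7.2 mm: the r=6 cylinder gives a regular 8-gon of circumradius 6 (constant along its height) (perimeter = 2·8·6.000·sin(180°/8) = 36.74 mm); the cube at (9, 16) is present — its section is the full 9×17 rectangle (perimeter 52.00 mm); the 16×16 cube at (2, 3) contributes its full rectangle (perimeter 64.00 mm); Combining (union): the regions partially overlap (shared area 31.15 mm²), so the edge portions inside another operand are dropped and the merged outline is re-measured after clipping — boundary = 120.04 mm. Overall, the cross-section is a single solid region. Total boundary length (outer) = 120.04 mm.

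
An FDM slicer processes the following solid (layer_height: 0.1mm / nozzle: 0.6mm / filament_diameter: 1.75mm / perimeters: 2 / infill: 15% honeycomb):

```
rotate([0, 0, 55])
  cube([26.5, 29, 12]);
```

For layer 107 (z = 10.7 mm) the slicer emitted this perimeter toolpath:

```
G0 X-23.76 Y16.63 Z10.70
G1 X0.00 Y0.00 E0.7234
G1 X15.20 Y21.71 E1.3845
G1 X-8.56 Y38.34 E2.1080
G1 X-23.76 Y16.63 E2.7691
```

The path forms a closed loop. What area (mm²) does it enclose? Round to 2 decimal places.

768.61 mm²

Apply the shoelace formula to the sequence of (X, Y) vertices; enclosed area = 768.61 mm².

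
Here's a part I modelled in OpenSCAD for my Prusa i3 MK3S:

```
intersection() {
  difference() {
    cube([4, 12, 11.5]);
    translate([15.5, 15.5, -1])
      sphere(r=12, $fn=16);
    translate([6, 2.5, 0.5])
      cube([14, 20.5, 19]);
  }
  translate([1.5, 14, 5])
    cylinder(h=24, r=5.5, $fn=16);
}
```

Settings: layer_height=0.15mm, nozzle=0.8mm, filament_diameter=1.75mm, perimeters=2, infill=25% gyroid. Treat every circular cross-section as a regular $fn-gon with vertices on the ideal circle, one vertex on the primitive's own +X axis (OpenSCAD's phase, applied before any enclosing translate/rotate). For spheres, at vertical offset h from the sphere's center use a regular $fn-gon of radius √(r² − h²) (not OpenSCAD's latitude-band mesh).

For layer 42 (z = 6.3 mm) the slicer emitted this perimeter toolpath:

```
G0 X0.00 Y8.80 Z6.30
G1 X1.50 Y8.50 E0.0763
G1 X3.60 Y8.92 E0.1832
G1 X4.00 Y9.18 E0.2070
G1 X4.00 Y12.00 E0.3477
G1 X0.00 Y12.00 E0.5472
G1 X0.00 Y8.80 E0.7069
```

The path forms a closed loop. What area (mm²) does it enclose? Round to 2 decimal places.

13.11 mm²

Apply the shoelace formula to the sequence of (X, Y) vertices; enclosed area = 13.11 mm².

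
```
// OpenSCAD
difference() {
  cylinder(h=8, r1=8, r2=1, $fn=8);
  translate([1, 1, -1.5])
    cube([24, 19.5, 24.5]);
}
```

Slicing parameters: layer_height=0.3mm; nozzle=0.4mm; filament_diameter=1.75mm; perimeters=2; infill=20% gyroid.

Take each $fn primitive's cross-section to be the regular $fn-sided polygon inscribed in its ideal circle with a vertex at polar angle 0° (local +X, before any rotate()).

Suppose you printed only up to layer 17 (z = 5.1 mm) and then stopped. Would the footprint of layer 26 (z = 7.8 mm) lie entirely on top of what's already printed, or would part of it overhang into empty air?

Compare the two slices. At z = 5.1: the cone (r1=8→r2=1) has section circumradius 3.538 here — a regular 8-gon (area = (8/2)·3.538²·sin(360°/8) = 35.39 mm²); the cube at (1, 1) (footprint 24×19.5) is included at this height (area 468.00 mm²); Taking the first minus the rest: starting from the cone (35.39 mm²), the 24×19.5 cube at (1, 1) partially overlaps it — only the 3.19 mm² overlap (of its 468.00 mm²) is removed, clipping the outline — area = 32.21 mm². At z = 7.8: the cone: at t=0.975 of its height the radius interpolates to r₁+(r₂−r₁)t = 1.175, giving a regular 8-gon of that circumradius (area = (8/2)·1.175²·sin(360°/8) = 3.90 mm²); the cube at (1, 1) (footprint 24×19.5) is included at this height (area 468.00 mm²); After the difference (first − rest): starting from the cone (3.90 mm²), the 24×19.5 cube at (1, 1) misses the remaining region (no effect) — area = 3.90 mm². Checking containment: the cross-section at z = 7.8 is a subset of the cross-section at z = 5.1.

entirely on top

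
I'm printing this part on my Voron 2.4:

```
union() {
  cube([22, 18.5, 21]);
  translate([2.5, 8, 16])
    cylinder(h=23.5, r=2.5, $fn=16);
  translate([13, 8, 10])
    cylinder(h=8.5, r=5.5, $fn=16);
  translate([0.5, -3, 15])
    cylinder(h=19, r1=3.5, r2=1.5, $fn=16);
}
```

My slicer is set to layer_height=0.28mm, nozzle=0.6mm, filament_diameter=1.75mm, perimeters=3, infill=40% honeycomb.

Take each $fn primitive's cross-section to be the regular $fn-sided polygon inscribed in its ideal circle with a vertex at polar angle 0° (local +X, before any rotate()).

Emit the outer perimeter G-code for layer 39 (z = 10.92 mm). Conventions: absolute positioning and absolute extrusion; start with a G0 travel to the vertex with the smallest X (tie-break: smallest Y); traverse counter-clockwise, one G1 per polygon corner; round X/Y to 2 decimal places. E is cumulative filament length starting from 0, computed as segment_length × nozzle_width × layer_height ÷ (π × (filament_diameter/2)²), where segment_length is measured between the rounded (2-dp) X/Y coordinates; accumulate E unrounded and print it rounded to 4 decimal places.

G0 X0.00 Y0.00 Z10.92
G1 X22.00 Y0.00 E1.5366
G1 X22.00 Y18.50 E2.8288
G1 X0.00 Y18.50 E4.3654
G1 X0.00 Y0.00 E5.6575

At z = 10.92 mm: the cube is present — its section is the full 22×18.5 rectangle; the cylinder at (2.5, 8) is absent (z outside [16, 39.5]); the r=5.5 cylinder at (13, 8) contributes a regular 16-gon of circumradius 5.5; the cone at (0.5, -3) is not intersected at this z (z outside [15, 34]); Taking the union: the r=5.5 cylinder at (13, 8) lies entirely inside the 22×18.5 cube, so the union is just the 22×18.5 cube — 1 connected region. The outline is a single polygon with 4 vertices. Extrusion per mm of travel: 0.6 × 0.28 / (π × 0.875²) = 0.069846. Accumulating E over each segment gives final E = 5.6575.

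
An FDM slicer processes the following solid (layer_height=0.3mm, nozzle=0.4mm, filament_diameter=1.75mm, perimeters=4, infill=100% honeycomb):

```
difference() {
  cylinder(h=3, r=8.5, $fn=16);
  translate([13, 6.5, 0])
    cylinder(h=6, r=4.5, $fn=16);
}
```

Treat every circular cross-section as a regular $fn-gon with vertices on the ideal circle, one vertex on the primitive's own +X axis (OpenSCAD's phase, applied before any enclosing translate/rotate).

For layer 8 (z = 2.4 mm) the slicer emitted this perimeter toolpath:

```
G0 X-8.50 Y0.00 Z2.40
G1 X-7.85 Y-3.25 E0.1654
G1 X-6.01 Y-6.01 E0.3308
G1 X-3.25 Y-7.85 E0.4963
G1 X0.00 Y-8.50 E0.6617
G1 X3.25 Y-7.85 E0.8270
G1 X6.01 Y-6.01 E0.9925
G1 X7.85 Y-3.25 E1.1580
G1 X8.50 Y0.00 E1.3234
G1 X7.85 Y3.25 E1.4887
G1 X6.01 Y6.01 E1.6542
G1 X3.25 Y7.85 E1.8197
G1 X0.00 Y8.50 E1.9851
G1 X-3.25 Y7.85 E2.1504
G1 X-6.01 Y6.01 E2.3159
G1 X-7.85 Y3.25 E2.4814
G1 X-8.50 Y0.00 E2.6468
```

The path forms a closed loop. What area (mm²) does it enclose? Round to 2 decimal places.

221.08 mm²

Apply the shoelace formula to the sequence of (X, Y) vertices; enclosed area = 221.08 mm².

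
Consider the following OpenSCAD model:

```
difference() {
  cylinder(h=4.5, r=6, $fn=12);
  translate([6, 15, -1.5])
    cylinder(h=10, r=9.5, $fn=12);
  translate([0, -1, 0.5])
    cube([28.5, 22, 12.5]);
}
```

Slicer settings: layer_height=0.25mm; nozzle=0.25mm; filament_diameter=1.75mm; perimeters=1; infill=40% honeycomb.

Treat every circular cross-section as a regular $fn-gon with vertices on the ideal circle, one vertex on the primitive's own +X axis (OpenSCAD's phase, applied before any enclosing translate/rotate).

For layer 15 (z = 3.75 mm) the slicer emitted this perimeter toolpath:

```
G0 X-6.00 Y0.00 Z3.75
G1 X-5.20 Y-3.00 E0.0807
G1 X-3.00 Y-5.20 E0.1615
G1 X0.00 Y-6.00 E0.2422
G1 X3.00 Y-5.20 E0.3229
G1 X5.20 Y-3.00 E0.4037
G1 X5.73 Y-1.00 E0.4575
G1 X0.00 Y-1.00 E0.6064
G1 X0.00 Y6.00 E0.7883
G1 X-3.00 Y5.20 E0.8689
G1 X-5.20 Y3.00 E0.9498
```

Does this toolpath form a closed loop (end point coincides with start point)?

no

Start point (G0): (-6.00, 0.00). End point (last G1): the path does not return to the start — open.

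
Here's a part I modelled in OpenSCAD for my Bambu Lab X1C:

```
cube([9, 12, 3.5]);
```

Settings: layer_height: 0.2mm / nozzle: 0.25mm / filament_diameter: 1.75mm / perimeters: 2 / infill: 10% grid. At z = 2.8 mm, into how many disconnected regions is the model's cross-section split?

At z = 2.8 mm: the cube (footprint 9×12) is included at this height. The result has 1 disconnected region.

1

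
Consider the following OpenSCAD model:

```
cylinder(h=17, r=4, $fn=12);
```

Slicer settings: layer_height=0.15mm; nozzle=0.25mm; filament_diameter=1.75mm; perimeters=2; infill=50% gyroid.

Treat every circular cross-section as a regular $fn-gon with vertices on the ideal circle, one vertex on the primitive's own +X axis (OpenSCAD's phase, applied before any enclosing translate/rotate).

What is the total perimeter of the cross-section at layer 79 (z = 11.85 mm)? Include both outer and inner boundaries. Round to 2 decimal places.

At z = 11.85 mm: the cylinder: section is a regular 12-gon, circumradius r=4 (perimeter = 2·12·4.000·sin(180°/12) = 24.85 mm). Overall, the cross-section is a single solid region. Total boundary length (outer) = 24.85 mm.

24.85 mm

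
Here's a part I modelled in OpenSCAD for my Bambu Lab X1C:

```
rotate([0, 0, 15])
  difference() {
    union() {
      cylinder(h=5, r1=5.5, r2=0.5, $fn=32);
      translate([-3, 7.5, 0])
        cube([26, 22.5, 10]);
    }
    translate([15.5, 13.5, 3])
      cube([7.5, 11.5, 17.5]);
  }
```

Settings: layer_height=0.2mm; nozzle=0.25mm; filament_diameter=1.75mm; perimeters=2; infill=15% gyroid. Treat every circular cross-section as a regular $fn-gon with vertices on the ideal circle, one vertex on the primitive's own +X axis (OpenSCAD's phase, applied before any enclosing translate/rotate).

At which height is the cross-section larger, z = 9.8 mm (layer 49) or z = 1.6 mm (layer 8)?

Layer 49 (z = 9.8): the cone is absent (z outside [0, 5]); the cube at (-3, 7.5) is present — its section is the full 26×22.5 rectangle (area 585.00 mm²); Combining (union): only the 26×22.5 cube at (-3, 7.5) is present, so the union is just that shape — area = 585.00 mm²; the cube at (15.5, 13.5) is present — its section is the full 7.5×11.5 rectangle (area 86.25 mm²); After the difference (first − rest): starting from that combined region (585.00 mm²), the 7.5×11.5 cube at (15.5, 13.5) lies inside it touching the edge (removes its full 86.25 mm²) — area = 498.75 mm²; (whole slice rotated 15° about Z — lengths, areas and connectivity unchanged). So its area = 498.75 mm². Layer 8 (z = 1.6): the cone: at t=0.320 of its height the radius interpolates to r₁+(r₂−r₁)t = 3.900, giving a regular 32-gon of that circumradius (area = (32/2)·3.900²·sin(360°/32) = 47.48 mm²); the cube at (-3, 7.5) is present — its section is the full 26×22.5 rectangle (area 585.00 mm²); Merging all regions: the 2 present regions are separate (no shared area or edge), so areas and boundary lengths simply add and each stays a separate island — area = 632.48 mm²; the cube at (15.5, 13.5) is absent (z outside [3, 20.5]); After the difference (first − rest): none of the subtracted shapes is present at this height, so the result so far is unchanged — area = 632.48 mm²; (rotated 15° about Z; rotation is an isometry so areas/perimeters/island counts are preserved). So its area = 632.48 mm². Layer 8 is larger (632.48 vs 498.75 mm²).

layer 8 (z = 1.6 mm)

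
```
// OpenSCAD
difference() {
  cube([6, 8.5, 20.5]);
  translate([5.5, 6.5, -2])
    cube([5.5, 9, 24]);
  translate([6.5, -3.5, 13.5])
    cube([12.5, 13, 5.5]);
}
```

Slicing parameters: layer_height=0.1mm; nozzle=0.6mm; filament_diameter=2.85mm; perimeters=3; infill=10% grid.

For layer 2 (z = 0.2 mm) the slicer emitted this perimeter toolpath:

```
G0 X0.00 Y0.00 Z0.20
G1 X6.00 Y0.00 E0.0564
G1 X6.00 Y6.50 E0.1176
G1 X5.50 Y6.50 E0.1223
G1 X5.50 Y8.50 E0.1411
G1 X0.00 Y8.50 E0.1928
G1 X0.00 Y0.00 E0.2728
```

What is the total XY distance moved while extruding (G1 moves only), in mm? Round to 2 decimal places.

Sum the Euclidean lengths of each G1 segment: total = 29.00 mm.

29.00 mm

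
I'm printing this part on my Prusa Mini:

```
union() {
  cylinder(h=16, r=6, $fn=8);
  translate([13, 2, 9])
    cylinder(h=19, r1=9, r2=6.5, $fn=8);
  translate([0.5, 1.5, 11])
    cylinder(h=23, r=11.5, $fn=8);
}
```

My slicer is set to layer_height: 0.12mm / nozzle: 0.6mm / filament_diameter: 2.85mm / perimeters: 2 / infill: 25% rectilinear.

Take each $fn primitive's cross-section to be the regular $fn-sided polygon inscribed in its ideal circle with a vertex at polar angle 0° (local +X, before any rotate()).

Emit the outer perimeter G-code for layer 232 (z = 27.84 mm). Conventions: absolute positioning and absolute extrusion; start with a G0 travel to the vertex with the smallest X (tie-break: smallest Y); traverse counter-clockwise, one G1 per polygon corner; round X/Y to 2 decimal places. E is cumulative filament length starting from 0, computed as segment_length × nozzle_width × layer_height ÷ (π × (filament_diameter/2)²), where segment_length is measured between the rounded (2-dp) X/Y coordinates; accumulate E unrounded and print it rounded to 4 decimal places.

At z = 27.84 mm: the cylinder is not intersected at this z (z outside [0, 16]); the cone at (13, 2) (r1=9→r2=6.5) has section circumradius 6.521 here — a regular 8-gon; the cylinder at (0.5, 1.5): section is a regular 8-gon, circumradius r=11.5; Combining (union): the regions partially overlap (shared area 34.24 mm²), so overlapping operands fuse into one piece — 1 connected region. The outline is a single polygon with 14 vertices. Extrusion per mm of travel: 0.6 × 0.12 / (π × 1.425²) = 0.011286. Accumulating E over each segment gives final E = 0.9697.

G0 X-11.00 Y1.50 Z27.84
G1 X-7.63 Y-6.63 E0.0993
G1 X0.50 Y-10.00 E0.1987
G1 X8.63 Y-6.63 E0.2980
G1 X10.02 Y-3.29 E0.3388
G1 X13.00 Y-4.52 E0.3752
G1 X17.61 Y-2.61 E0.4315
G1 X19.52 Y2.00 E0.4878
G1 X17.61 Y6.61 E0.5442
G1 X13.00 Y8.52 E0.6005
G1 X9.66 Y7.14 E0.6413
G1 X8.63 Y9.63 E0.6717
G1 X0.50 Y13.00 E0.7710
G1 X-7.63 Y9.63 E0.8703
G1 X-11.00 Y1.50 E0.9697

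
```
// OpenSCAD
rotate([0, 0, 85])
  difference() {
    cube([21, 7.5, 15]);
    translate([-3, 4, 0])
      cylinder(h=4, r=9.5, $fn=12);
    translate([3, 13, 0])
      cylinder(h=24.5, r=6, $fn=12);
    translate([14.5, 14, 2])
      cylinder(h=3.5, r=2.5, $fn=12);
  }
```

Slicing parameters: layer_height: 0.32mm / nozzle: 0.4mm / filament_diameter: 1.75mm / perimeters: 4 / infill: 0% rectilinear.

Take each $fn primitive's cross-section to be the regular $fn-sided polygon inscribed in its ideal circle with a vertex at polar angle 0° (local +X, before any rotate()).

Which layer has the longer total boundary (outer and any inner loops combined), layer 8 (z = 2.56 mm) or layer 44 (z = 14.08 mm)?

layer 44 (z = 14.08 mm)

Layer 8 (z = 2.56): the 21×7.5 cube contributes its full rectangle (perimeter 57.00 mm); the r=9.5 cylinder at (-3, 4) gives a regular 12-gon of circumradius 9.5 (constant along its height) (perimeter = 2·12·9.500·sin(180°/12) = 59.01 mm); the r=6 cylinder at (3, 13) gives a regular 12-gon of circumradius 6 (constant along its height) (perimeter = 2·12·6.000·sin(180°/12) = 37.27 mm); the r=2.5 cylinder at (14.5, 14) contributes a regular 12-gon of circumradius 2.5 (perimeter = 2·12·2.500·sin(180°/12) = 15.53 mm); After the difference (first − rest): starting from the 21×7.5 cube, the r=9.5 cylinder at (-3, 4) partially overlaps it — only the 44.97 mm² overlap (of its 270.75 mm²) is removed, clipping the outline; the r=6 cylinder at (3, 13) misses the remaining region (no effect); the r=2.5 cylinder at (14.5, 14) misses the remaining region (no effect) — boundary = 46.27 mm; (rotated 85° about Z; rotation is an isometry so areas/perimeters/island counts are preserved). So its perimeter = 46.27 mm. Layer 44 (z = 14.08): the 21×7.5 cube contributes its full rectangle (perimeter 57.00 mm); the cylinder at (-3, 4) is not intersected at this z (z outside [0, 4]); the r=6 cylinder at (3, 13) contributes a regular 12-gon of circumradius 6 (perimeter = 2·12·6.000·sin(180°/12) = 37.27 mm); the cylinder at (14.5, 14) does not reach this height (z outside [2, 5.5]); Taking the first minus the rest: starting from the 21×7.5 cube, the r=6 cylinder at (3, 13) partially overlaps it — only the 0.93 mm² overlap (of its 108.00 mm²) is removed, clipping the outline — boundary = 57.13 mm; (rotated 85° about Z; rotation is an isometry so areas/perimeters/island counts are preserved). So its perimeter = 57.13 mm. Layer 44 is larger (57.13 vs 46.27 mm).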